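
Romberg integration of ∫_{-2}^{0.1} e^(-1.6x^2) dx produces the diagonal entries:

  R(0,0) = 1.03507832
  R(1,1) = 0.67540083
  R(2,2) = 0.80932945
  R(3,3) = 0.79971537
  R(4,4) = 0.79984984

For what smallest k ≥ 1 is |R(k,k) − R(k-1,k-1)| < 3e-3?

|R(1,1) − R(0,0)| = 0.35967749 ≥ 3e-3
|R(2,2) − R(1,1)| = 0.13392862 ≥ 3e-3
|R(3,3) − R(2,2)| = 0.00961408 ≥ 3e-3
|R(4,4) − R(3,3)| = 0.00013447 < 3e-3

k = 4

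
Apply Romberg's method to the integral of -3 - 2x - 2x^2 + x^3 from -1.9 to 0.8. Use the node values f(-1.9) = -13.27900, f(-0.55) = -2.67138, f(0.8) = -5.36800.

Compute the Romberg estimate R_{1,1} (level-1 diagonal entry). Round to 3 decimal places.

-13.200

R_{0,0} (trapezoid, 1 panel, h=2.7000): -25.17345
R_{1,0} (trapezoid, 2 panels, h=1.3500): -16.19309
R_{1,1} = -16.19309 + (-16.19309 − (-25.17345))/3 = -13.19964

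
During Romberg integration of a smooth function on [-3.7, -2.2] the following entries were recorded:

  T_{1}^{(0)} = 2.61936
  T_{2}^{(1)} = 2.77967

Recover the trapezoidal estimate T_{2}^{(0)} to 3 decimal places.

From T_{2}^{(1)} = (4·T_{2}^{(0)} − T_{1}^{(0)})/3, solve for T_{2}^{(0)}:
4·T_{2}^{(0)} = 3·2.77967 + 2.61936 = 10.95837
T_{2}^{(0)} = 2.73959

2.740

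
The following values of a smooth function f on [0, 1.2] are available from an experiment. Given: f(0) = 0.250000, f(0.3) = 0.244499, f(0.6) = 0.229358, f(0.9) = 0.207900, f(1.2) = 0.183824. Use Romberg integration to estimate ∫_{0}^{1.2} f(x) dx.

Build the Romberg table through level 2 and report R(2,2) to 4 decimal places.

R(0,0) (trapezoid, 1 panel, h=1.2000): 0.260294
R(1,0) (trapezoid, 2 panels, h=0.6000): 0.267762
R(2,0) (trapezoid, 4 panels, h=0.3000): 0.269601
R(1,1) = 0.267762 + (0.267762 − 0.260294)/3 = 0.270251
R(2,1) = 0.269601 + (0.269601 − 0.267762)/3 = 0.270214
R(2,2) = 0.270214 + (0.270214 − 0.270251)/15 = 0.270212

0.2702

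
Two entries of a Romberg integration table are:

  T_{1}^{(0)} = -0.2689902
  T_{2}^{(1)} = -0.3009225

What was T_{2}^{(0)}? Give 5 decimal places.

From T_{2}^{(1)} = (4·T_{2}^{(0)} − T_{1}^{(0)})/3, solve for T_{2}^{(0)}:
4·T_{2}^{(0)} = 3·(-0.3009225) + (-0.2689902) = -1.1717577
T_{2}^{(0)} = -0.2929394

-0.29294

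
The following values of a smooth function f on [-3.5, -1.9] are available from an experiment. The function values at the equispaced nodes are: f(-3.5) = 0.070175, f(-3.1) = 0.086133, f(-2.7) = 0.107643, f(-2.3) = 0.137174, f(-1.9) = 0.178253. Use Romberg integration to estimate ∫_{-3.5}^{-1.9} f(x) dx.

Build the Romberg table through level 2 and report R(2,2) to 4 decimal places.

R(0,0) (trapezoid, 1 panel, h=1.6000): 0.198742
R(1,0) (trapezoid, 2 panels, h=0.8000): 0.185486
R(2,0) (trapezoid, 4 panels, h=0.4000): 0.182066
R(1,1) = 0.185486 + (0.185486 − 0.198742)/3 = 0.181067
R(2,1) = 0.182066 + (0.182066 − 0.185486)/3 = 0.180926
R(2,2) = 0.180926 + (0.180926 − 0.181067)/15 = 0.180917

0.1809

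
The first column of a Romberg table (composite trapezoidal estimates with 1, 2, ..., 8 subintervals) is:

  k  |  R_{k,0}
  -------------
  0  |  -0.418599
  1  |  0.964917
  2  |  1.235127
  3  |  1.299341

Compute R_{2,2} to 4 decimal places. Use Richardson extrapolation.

1.3185

Richardson extrapolation on the trapezoidal column (denominator 4−1=3):
R_{1,1} = (4·0.964917 − (-0.418599)) / 3 = 1.426089
R_{2,1} = (4·1.235127 − 0.964917) / 3 = 1.325197
R_{2,2} = 1.325197 + (1.325197 − 1.426089)/15 = 1.318471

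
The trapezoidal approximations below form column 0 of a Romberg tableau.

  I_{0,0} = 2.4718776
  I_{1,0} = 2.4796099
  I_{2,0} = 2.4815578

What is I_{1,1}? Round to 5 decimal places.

Richardson extrapolation on the trapezoidal column (denominator 4−1=3):
I_{1,1} = (4·2.4796099 − 2.4718776) / 3 = 2.4821873

2.48219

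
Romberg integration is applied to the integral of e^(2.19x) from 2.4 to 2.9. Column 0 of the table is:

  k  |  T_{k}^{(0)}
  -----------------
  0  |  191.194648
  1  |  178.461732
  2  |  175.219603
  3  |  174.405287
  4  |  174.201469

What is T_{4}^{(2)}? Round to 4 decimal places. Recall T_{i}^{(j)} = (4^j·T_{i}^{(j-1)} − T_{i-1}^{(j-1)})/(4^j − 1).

Richardson extrapolation on the trapezoidal column (denominator 4−1=3):
T_{3}^{(1)} = (4·174.405287 − 175.219603) / 3 = 174.133848
T_{4}^{(1)} = 174.201469 + (174.201469 − 174.405287)/3 = 174.133530
T_{4}^{(2)} = 174.133530 + (174.133530 − 174.133848)/15 = 174.133509

174.1335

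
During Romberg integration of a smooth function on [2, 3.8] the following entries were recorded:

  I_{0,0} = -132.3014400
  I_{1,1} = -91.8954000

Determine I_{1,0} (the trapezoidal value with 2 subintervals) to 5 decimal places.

From I_{1,1} = (4·I_{1,0} − I_{0,0})/3, solve for I_{1,0}:
4·I_{1,0} = 3·(-91.8954000) + (-132.3014400) = -407.9876400
I_{1,0} = -101.9969100

-101.99691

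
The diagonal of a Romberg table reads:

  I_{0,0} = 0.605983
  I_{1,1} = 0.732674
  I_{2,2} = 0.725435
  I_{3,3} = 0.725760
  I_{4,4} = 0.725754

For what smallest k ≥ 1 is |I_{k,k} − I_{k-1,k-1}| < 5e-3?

k = 3

|I_{1,1} − I_{0,0}| = 0.126691 ≥ 5e-3
|I_{2,2} − I_{1,1}| = 0.007239 ≥ 5e-3
|I_{3,3} − I_{2,2}| = 0.000325 < 5e-3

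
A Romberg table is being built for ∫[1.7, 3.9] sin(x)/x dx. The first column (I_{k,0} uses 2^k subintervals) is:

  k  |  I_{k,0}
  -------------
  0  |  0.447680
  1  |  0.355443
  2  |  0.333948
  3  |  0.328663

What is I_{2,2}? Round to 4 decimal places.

I_{1,1} = (4·0.355443 − 0.447680) / 3 = 0.324697
I_{2,1} = (4·0.333948 − 0.355443) / 3 = 0.326783
I_{2,2} = 0.326783 + (0.326783 − 0.324697)/15 = 0.326922

0.3269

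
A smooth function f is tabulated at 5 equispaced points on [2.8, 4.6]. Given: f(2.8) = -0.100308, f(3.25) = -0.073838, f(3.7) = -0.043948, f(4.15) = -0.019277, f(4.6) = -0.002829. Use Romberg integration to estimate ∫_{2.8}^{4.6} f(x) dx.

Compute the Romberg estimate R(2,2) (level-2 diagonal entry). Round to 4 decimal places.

R(0,0) (trapezoid, 1 panel, h=1.8000): -0.092823
R(1,0) (trapezoid, 2 panels, h=0.9000): -0.085965
R(2,0) (trapezoid, 4 panels, h=0.4500): -0.084884
R(1,1) = -0.085965 + (-0.085965 − (-0.092823))/3 = -0.083679
R(2,1) = -0.084884 + (-0.084884 − (-0.085965))/3 = -0.084524
R(2,2) = -0.084524 + (-0.084524 − (-0.083679))/15 = -0.084580

-0.0846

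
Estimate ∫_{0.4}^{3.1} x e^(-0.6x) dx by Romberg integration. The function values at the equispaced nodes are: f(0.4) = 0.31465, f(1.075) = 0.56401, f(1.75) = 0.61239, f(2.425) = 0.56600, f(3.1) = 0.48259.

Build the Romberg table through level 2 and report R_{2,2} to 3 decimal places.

R_{0,0} (trapezoid, 1 panel, h=2.7000): 1.07627
R_{1,0} (trapezoid, 2 panels, h=1.3500): 1.36486
R_{2,0} (trapezoid, 4 panels, h=0.6750): 1.44519
R_{1,1} = 1.36486 + (1.36486 − 1.07627)/3 = 1.46106
R_{2,1} = 1.44519 + (1.44519 − 1.36486)/3 = 1.47197
R_{2,2} = 1.47197 + (1.47197 − 1.46106)/15 = 1.47270

1.473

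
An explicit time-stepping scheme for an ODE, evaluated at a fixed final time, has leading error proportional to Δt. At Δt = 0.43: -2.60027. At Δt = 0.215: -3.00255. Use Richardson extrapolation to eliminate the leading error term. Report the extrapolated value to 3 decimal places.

The leading error scales as Δt; refining by a factor of 2 reduces it by 2^1 = 2.
Extrapolated value = (2·A(Δt/2) − A(Δt)) / (2 − 1)
= (2·(-3.00255) − (-2.60027)) / 1
= -3.40483 / 1 = -3.40483

-3.405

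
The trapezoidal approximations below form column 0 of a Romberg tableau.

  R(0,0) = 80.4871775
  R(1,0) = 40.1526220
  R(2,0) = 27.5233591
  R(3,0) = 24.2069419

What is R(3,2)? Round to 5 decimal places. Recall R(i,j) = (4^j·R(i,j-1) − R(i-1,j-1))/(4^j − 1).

Richardson extrapolation on the trapezoidal column (denominator 4−1=3):
R(2,1) = 27.5233591 + (27.5233591 − 40.1526220)/3 = 23.3136048
R(3,1) = (4·24.2069419 − 27.5233591) / 3 = 23.1014695
R(3,2) = 23.1014695 + (23.1014695 − 23.3136048)/15 = 23.0873271

23.08733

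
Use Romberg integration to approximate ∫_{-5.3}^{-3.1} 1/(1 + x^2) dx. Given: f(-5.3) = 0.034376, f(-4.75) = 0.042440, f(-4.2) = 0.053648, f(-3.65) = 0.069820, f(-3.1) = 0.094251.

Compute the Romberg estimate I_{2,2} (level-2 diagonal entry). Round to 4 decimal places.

I_{0,0} (trapezoid, 1 panel, h=2.2000): 0.141490
I_{1,0} (trapezoid, 2 panels, h=1.1000): 0.129758
I_{2,0} (trapezoid, 4 panels, h=0.5500): 0.126622
I_{1,1} = 0.129758 + (0.129758 − 0.141490)/3 = 0.125847
I_{2,1} = 0.126622 + (0.126622 − 0.129758)/3 = 0.125577
I_{2,2} = 0.125577 + (0.125577 − 0.125847)/15 = 0.125559

0.1256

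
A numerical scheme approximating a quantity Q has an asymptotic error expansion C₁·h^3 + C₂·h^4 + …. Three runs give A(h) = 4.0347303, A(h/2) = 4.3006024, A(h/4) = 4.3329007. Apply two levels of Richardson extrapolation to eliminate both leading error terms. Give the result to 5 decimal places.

First eliminate the h^3 term (factor 2^3 = 8):
  B₁ = (8·4.3006024 − 4.0347303)/7 = 4.3385841
  B₂ = (8·4.3329007 − 4.3006024)/7 = 4.3375147
Then eliminate the h^4 term (factor 2^4 = 16):
  (16·4.3375147 − 4.3385841)/15 = 4.3374434

4.33744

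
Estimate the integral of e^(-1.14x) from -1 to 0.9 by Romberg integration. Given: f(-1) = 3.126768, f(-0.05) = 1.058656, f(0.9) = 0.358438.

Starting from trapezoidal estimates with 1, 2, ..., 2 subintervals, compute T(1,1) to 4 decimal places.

2.4446

T(0,0) (trapezoid, 1 panel, h=1.9000): 3.310946
T(1,0) (trapezoid, 2 panels, h=0.9500): 2.661196
T(1,1) = 2.661196 + (2.661196 − 3.310946)/3 = 2.444613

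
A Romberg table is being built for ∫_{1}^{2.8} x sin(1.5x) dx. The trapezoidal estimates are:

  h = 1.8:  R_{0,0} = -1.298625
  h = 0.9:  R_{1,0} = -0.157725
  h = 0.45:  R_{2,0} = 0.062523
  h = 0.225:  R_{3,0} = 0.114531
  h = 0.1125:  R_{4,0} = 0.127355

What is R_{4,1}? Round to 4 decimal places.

Richardson extrapolation on the trapezoidal column (denominator 4−1=3):
R_{4,1} = 0.127355 + (0.127355 − 0.114531)/3 = 0.131630
(Column j=1 coincides with Simpson's rule on the same nodes.)

0.1316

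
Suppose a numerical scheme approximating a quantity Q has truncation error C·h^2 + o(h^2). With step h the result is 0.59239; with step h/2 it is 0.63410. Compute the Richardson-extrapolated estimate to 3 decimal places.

0.648

Extrapolated value = (4·A(h/2) − A(h)) / (4 − 1)
= (4·0.63410 − 0.59239) / 3
= 1.94401 / 3 = 0.64800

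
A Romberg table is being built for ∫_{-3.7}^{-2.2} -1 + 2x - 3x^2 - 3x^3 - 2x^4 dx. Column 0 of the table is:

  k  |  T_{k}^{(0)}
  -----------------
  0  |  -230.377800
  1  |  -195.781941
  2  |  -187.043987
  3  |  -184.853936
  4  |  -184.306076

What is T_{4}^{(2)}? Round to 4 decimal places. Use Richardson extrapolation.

Richardson extrapolation on the trapezoidal column (denominator 4−1=3):
T_{3}^{(1)} = -184.853936 + (-184.853936 − (-187.043987))/3 = -184.123919
T_{4}^{(1)} = (4·(-184.306076) − (-184.853936)) / 3 = -184.123456
T_{4}^{(2)} = -184.123456 + (-184.123456 − (-184.123919))/15 = -184.123425

-184.1234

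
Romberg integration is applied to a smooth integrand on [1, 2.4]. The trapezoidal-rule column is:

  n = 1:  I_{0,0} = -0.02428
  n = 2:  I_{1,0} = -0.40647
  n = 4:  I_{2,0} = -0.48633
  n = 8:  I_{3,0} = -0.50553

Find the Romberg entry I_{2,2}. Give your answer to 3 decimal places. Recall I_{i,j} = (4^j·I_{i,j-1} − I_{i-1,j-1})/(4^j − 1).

-0.512

Richardson extrapolation on the trapezoidal column (denominator 4−1=3):
I_{1,1} = -0.40647 + (-0.40647 − (-0.02428))/3 = -0.53387
I_{2,1} = -0.48633 + (-0.48633 − (-0.40647))/3 = -0.51295
I_{2,2} = (16·(-0.51295) − (-0.53387)) / 15 = -0.51156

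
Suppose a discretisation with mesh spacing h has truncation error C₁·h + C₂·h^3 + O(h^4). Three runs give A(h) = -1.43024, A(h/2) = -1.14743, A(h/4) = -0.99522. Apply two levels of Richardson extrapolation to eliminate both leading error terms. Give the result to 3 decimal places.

First eliminate the h term (factor 2^1 = 2):
  B₁ = (2·(-1.14743) − (-1.43024))/1 = -0.86462
  B₂ = (2·(-0.99522) − (-1.14743))/1 = -0.84301
Then eliminate the h^3 term (factor 2^3 = 8):
  (8·(-0.84301) − (-0.86462))/7 = -0.83992

-0.840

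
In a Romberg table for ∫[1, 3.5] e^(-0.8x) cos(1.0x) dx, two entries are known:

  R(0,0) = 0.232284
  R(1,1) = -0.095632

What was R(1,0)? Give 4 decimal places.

From R(1,1) = (4·R(1,0) − R(0,0))/3, solve for R(1,0):
4·R(1,0) = 3·(-0.095632) + 0.232284 = -0.054612
R(1,0) = -0.013653

-0.0137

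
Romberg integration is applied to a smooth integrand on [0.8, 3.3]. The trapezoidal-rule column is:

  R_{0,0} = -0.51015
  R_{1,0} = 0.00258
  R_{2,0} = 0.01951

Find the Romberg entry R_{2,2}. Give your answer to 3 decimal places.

0.015

Richardson extrapolation on the trapezoidal column (denominator 4−1=3):
R_{1,1} = 0.00258 + (0.00258 − (-0.51015))/3 = 0.17349
R_{2,1} = (4·0.01951 − 0.00258) / 3 = 0.02515
R_{2,2} = 0.02515 + (0.02515 − 0.17349)/15 = 0.01526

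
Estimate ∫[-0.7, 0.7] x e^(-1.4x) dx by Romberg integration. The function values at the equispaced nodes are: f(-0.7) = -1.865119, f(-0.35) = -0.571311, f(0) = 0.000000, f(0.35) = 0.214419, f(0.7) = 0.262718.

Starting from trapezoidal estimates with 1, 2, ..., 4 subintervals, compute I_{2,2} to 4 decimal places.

I_{0,0} (trapezoid, 1 panel, h=1.4000): -1.121681
I_{1,0} (trapezoid, 2 panels, h=0.7000): -0.560840
I_{2,0} (trapezoid, 4 panels, h=0.3500): -0.405332
I_{1,1} = -0.560840 + (-0.560840 − (-1.121681))/3 = -0.373893
I_{2,1} = -0.405332 + (-0.405332 − (-0.560840))/3 = -0.353496
I_{2,2} = -0.353496 + (-0.353496 − (-0.373893))/15 = -0.352136

-0.3521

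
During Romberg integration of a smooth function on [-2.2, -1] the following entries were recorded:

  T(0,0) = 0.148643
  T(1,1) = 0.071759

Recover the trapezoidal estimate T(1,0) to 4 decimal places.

From T(1,1) = (4·T(1,0) − T(0,0))/3, solve for T(1,0):
4·T(1,0) = 3·0.071759 + 0.148643 = 0.363920
T(1,0) = 0.090980

0.0910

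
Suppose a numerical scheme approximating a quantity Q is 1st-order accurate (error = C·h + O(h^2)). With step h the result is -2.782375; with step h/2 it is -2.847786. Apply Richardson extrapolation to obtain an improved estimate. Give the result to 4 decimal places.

-2.9132

The leading error scales as h; refining by a factor of 2 reduces it by 2^1 = 2.
Extrapolated value = (2·A(h/2) − A(h)) / (2 − 1)
= (2·(-2.847786) − (-2.782375)) / 1
= -2.913197 / 1 = -2.913197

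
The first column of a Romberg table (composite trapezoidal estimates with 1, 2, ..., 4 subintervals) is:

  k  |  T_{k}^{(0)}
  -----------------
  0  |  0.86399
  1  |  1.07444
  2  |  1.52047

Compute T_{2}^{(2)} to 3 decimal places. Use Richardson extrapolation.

1.704

Richardson extrapolation on the trapezoidal column (denominator 4−1=3):
T_{1}^{(1)} = 1.07444 + (1.07444 − 0.86399)/3 = 1.14459
T_{2}^{(1)} = 1.52047 + (1.52047 − 1.07444)/3 = 1.66915
T_{2}^{(2)} = (16·1.66915 − 1.14459) / 15 = 1.70412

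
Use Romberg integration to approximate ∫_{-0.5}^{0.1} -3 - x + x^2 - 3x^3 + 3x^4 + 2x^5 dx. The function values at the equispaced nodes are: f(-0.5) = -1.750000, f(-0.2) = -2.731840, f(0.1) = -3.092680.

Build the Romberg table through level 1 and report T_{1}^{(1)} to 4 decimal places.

-1.5770

T_{0}^{(0)} (trapezoid, 1 panel, h=0.6000): -1.452804
T_{1}^{(0)} (trapezoid, 2 panels, h=0.3000): -1.545954
T_{1}^{(1)} = -1.545954 + (-1.545954 − (-1.452804))/3 = -1.577004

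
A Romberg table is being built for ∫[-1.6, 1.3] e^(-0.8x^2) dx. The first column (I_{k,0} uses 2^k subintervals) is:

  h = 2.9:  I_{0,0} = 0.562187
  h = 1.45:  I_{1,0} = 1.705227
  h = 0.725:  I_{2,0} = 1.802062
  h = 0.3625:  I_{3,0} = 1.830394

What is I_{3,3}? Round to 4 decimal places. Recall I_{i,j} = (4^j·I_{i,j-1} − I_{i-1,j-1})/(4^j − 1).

Richardson extrapolation on the trapezoidal column (denominator 4−1=3):
I_{1,1} = 1.705227 + (1.705227 − 0.562187)/3 = 2.086240
I_{2,1} = (4·1.802062 − 1.705227) / 3 = 1.834340
I_{3,1} = 1.830394 + (1.830394 − 1.802062)/3 = 1.839838
I_{2,2} = 1.834340 + (1.834340 − 2.086240)/15 = 1.817547
I_{3,2} = (16·1.839838 − 1.834340) / 15 = 1.840205
I_{3,3} = 1.840205 + (1.840205 − 1.817547)/63 = 1.840565

1.8406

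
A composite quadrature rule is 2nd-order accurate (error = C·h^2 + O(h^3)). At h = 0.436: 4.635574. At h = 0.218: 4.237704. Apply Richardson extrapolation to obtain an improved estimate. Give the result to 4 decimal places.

4.1051

The leading error scales as h^2; refining by a factor of 2 reduces it by 2^2 = 4.
Extrapolated value = (4·A(h/2) − A(h)) / (4 − 1)
= (4·4.237704 − 4.635574) / 3
= 12.315242 / 3 = 4.105081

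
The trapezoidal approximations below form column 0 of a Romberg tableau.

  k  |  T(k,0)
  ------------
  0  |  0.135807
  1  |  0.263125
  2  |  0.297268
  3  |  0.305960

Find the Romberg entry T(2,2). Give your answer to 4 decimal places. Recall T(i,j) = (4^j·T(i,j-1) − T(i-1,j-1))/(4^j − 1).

0.3089

T(1,1) = 0.263125 + (0.263125 − 0.135807)/3 = 0.305564
T(2,1) = (4·0.297268 − 0.263125) / 3 = 0.308649
T(2,2) = 0.308649 + (0.308649 − 0.305564)/15 = 0.308855
(Column j=1 coincides with Simpson's rule on the same nodes.)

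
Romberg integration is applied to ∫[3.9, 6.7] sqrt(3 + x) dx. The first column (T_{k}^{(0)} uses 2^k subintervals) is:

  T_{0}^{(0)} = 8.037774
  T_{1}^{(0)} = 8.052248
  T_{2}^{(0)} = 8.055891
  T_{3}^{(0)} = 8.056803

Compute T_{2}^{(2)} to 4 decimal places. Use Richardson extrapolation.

8.0571

Richardson extrapolation on the trapezoidal column (denominator 4−1=3):
T_{1}^{(1)} = (4·8.052248 − 8.037774) / 3 = 8.057073
T_{2}^{(1)} = 8.055891 + (8.055891 − 8.052248)/3 = 8.057105
T_{2}^{(2)} = (16·8.057105 − 8.057073) / 15 = 8.057107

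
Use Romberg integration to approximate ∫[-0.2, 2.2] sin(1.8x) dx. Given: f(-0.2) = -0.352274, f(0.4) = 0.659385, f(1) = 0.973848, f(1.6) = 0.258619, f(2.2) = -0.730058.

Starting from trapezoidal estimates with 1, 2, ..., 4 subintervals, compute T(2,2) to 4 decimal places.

T(0,0) (trapezoid, 1 panel, h=2.4000): -1.298798
T(1,0) (trapezoid, 2 panels, h=1.2000): 0.519218
T(2,0) (trapezoid, 4 panels, h=0.6000): 0.810412
T(1,1) = 0.519218 + (0.519218 − (-1.298798))/3 = 1.125223
T(2,1) = 0.810412 + (0.810412 − 0.519218)/3 = 0.907477
T(2,2) = 0.907477 + (0.907477 − 1.125223)/15 = 0.892961

0.8930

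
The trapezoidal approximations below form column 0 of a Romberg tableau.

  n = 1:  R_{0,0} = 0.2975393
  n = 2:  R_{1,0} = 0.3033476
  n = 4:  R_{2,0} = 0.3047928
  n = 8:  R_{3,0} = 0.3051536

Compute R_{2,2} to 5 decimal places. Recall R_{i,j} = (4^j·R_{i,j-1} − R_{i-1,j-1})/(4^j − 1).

Richardson extrapolation on the trapezoidal column (denominator 4−1=3):
R_{1,1} = (4·0.3033476 − 0.2975393) / 3 = 0.3052837
R_{2,1} = 0.3047928 + (0.3047928 − 0.3033476)/3 = 0.3052745
R_{2,2} = (16·0.3052745 − 0.3052837) / 15 = 0.3052739

0.30527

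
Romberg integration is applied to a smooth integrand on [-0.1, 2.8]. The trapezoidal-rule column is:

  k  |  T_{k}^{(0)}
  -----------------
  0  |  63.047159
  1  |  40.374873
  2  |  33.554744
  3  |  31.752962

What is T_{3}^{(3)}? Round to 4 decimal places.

T_{1}^{(1)} = 40.374873 + (40.374873 − 63.047159)/3 = 32.817444
T_{2}^{(1)} = (4·33.554744 − 40.374873) / 3 = 31.281368
T_{3}^{(1)} = (4·31.752962 − 33.554744) / 3 = 31.152368
T_{2}^{(2)} = (16·31.281368 − 32.817444) / 15 = 31.178963
T_{3}^{(2)} = (16·31.152368 − 31.281368) / 15 = 31.143768
T_{3}^{(3)} = 31.143768 + (31.143768 − 31.178963)/63 = 31.143209

31.1432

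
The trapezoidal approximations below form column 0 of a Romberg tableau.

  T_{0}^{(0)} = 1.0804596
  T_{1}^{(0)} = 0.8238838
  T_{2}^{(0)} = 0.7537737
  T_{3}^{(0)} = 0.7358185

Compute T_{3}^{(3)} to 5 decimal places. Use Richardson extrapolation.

0.72979

Richardson extrapolation on the trapezoidal column (denominator 4−1=3):
T_{1}^{(1)} = (4·0.8238838 − 1.0804596) / 3 = 0.7383585
T_{2}^{(1)} = (4·0.7537737 − 0.8238838) / 3 = 0.7304037
T_{3}^{(1)} = (4·0.7358185 − 0.7537737) / 3 = 0.7298334
T_{2}^{(2)} = (16·0.7304037 − 0.7383585) / 15 = 0.7298734
T_{3}^{(2)} = (16·0.7298334 − 0.7304037) / 15 = 0.7297954
T_{3}^{(3)} = 0.7297954 + (0.7297954 − 0.7298734)/63 = 0.7297942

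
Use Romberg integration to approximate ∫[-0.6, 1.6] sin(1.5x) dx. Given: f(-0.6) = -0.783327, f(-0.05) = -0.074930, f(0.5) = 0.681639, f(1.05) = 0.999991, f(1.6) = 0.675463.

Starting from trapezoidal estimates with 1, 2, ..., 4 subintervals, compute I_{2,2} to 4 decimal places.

I_{0,0} (trapezoid, 1 panel, h=2.2000): -0.118650
I_{1,0} (trapezoid, 2 panels, h=1.1000): 0.690478
I_{2,0} (trapezoid, 4 panels, h=0.5500): 0.854022
I_{1,1} = 0.690478 + (0.690478 − (-0.118650))/3 = 0.960187
I_{2,1} = 0.854022 + (0.854022 − 0.690478)/3 = 0.908537
I_{2,2} = 0.908537 + (0.908537 − 0.960187)/15 = 0.905094

0.9051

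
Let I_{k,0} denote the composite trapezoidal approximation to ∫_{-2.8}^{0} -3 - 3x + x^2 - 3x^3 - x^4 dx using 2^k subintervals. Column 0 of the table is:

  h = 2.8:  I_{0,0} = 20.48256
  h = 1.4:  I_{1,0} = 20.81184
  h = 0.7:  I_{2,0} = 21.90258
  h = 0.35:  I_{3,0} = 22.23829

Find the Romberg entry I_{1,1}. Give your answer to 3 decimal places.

20.922

I_{1,1} = 20.81184 + (20.81184 − 20.48256)/3 = 20.92160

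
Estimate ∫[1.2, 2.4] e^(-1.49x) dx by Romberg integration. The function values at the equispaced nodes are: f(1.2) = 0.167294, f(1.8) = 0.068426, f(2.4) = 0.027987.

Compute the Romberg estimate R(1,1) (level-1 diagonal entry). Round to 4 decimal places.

0.0938

R(0,0) (trapezoid, 1 panel, h=1.2000): 0.117169
R(1,0) (trapezoid, 2 panels, h=0.6000): 0.099640
R(1,1) = 0.099640 + (0.099640 − 0.117169)/3 = 0.093797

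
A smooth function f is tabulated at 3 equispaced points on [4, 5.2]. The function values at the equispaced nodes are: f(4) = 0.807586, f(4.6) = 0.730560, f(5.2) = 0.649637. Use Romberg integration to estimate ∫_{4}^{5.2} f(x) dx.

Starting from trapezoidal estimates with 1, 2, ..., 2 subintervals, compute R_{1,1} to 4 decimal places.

R_{0,0} (trapezoid, 1 panel, h=1.2000): 0.874334
R_{1,0} (trapezoid, 2 panels, h=0.6000): 0.875503
R_{1,1} = 0.875503 + (0.875503 − 0.874334)/3 = 0.875893

0.8759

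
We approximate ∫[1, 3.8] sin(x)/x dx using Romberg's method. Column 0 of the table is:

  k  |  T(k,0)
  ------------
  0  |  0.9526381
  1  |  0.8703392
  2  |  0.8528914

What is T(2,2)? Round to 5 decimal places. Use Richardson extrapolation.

Richardson extrapolation on the trapezoidal column (denominator 4−1=3):
T(1,1) = (4·0.8703392 − 0.9526381) / 3 = 0.8429062
T(2,1) = (4·0.8528914 − 0.8703392) / 3 = 0.8470755
T(2,2) = 0.8470755 + (0.8470755 − 0.8429062)/15 = 0.8473535

0.84735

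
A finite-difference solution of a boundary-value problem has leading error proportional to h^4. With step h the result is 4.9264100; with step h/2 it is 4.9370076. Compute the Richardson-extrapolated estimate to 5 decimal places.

The leading error scales as h^4; refining by a factor of 2 reduces it by 2^4 = 16.
Extrapolated value = (16·A(h/2) − A(h)) / (16 − 1)
= (16·4.9370076 − 4.9264100) / 15
= 74.0657116 / 15 = 4.9377141

4.93771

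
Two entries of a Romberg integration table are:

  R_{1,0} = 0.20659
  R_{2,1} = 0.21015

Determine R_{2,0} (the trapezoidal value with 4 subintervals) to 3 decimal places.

0.209

From R_{2,1} = (4·R_{2,0} − R_{1,0})/3, solve for R_{2,0}:
4·R_{2,0} = 3·0.21015 + 0.20659 = 0.83704
R_{2,0} = 0.20926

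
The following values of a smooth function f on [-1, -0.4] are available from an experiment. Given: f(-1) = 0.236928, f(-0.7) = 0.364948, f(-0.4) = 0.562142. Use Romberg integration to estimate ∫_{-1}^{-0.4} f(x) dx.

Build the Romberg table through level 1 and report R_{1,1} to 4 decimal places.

R_{0,0} (trapezoid, 1 panel, h=0.6000): 0.239721
R_{1,0} (trapezoid, 2 panels, h=0.3000): 0.229345
R_{1,1} = 0.229345 + (0.229345 − 0.239721)/3 = 0.225886

0.2259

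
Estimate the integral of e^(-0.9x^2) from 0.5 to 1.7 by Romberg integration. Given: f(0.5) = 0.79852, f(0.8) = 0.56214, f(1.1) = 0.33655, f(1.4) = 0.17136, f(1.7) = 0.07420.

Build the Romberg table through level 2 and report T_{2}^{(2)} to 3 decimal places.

T_{0}^{(0)} (trapezoid, 1 panel, h=1.2000): 0.52363
T_{1}^{(0)} (trapezoid, 2 panels, h=0.6000): 0.46375
T_{2}^{(0)} (trapezoid, 4 panels, h=0.3000): 0.45192
T_{1}^{(1)} = 0.46375 + (0.46375 − 0.52363)/3 = 0.44379
T_{2}^{(1)} = 0.45192 + (0.45192 − 0.46375)/3 = 0.44798
T_{2}^{(2)} = 0.44798 + (0.44798 − 0.44379)/15 = 0.44826

0.448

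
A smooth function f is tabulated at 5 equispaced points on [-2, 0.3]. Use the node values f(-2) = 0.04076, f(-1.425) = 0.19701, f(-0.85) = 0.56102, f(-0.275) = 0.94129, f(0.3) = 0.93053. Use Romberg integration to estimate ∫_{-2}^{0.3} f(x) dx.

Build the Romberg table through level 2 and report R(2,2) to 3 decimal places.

R(0,0) (trapezoid, 1 panel, h=2.3000): 1.11698
R(1,0) (trapezoid, 2 panels, h=1.1500): 1.20366
R(2,0) (trapezoid, 4 panels, h=0.5750): 1.25635
R(1,1) = 1.20366 + (1.20366 − 1.11698)/3 = 1.23255
R(2,1) = 1.25635 + (1.25635 − 1.20366)/3 = 1.27391
R(2,2) = 1.27391 + (1.27391 − 1.23255)/15 = 1.27667

1.277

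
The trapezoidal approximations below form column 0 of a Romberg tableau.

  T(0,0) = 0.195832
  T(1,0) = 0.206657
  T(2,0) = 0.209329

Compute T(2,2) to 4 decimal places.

T(1,1) = (4·0.206657 − 0.195832) / 3 = 0.210265
T(2,1) = 0.209329 + (0.209329 − 0.206657)/3 = 0.210220
T(2,2) = 0.210220 + (0.210220 − 0.210265)/15 = 0.210217

0.2102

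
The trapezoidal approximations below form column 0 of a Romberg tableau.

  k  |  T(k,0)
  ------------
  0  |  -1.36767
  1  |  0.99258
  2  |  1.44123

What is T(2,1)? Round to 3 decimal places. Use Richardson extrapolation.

1.591

Richardson extrapolation on the trapezoidal column (denominator 4−1=3):
T(2,1) = 1.44123 + (1.44123 − 0.99258)/3 = 1.59078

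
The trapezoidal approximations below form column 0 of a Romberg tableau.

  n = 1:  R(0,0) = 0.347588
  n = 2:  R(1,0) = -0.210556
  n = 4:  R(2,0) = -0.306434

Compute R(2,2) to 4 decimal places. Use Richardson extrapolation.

R(1,1) = -0.210556 + (-0.210556 − 0.347588)/3 = -0.396604
R(2,1) = -0.306434 + (-0.306434 − (-0.210556))/3 = -0.338393
R(2,2) = (16·(-0.338393) − (-0.396604)) / 15 = -0.334512
(Column j=1 coincides with Simpson's rule on the same nodes.)

-0.3345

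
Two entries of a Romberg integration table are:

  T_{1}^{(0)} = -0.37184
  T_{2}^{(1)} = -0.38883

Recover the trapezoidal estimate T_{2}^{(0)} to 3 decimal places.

-0.385

From T_{2}^{(1)} = (4·T_{2}^{(0)} − T_{1}^{(0)})/3, solve for T_{2}^{(0)}:
4·T_{2}^{(0)} = 3·(-0.38883) + (-0.37184) = -1.53833
T_{2}^{(0)} = -0.38458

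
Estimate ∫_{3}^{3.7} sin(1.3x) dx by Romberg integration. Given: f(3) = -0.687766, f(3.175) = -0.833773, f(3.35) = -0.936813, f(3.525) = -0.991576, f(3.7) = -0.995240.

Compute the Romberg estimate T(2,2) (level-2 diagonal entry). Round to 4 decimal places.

T(0,0) (trapezoid, 1 panel, h=0.7000): -0.589052
T(1,0) (trapezoid, 2 panels, h=0.3500): -0.622411
T(2,0) (trapezoid, 4 panels, h=0.1750): -0.630641
T(1,1) = -0.622411 + (-0.622411 − (-0.589052))/3 = -0.633531
T(2,1) = -0.630641 + (-0.630641 − (-0.622411))/3 = -0.633384
T(2,2) = -0.633384 + (-0.633384 − (-0.633531))/15 = -0.633374

-0.6334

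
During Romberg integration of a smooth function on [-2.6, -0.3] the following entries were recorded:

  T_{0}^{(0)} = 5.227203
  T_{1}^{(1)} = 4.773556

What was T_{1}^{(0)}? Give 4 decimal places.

4.8870

From T_{1}^{(1)} = (4·T_{1}^{(0)} − T_{0}^{(0)})/3, solve for T_{1}^{(0)}:
4·T_{1}^{(0)} = 3·4.773556 + 5.227203 = 19.547871
T_{1}^{(0)} = 4.886968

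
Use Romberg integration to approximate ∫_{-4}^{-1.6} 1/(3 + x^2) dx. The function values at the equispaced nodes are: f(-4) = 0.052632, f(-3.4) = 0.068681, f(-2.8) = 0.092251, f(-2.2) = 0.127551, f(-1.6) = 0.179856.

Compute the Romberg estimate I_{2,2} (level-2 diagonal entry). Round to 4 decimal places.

I_{0,0} (trapezoid, 1 panel, h=2.4000): 0.278986
I_{1,0} (trapezoid, 2 panels, h=1.2000): 0.250194
I_{2,0} (trapezoid, 4 panels, h=0.6000): 0.242836
I_{1,1} = 0.250194 + (0.250194 − 0.278986)/3 = 0.240597
I_{2,1} = 0.242836 + (0.242836 − 0.250194)/3 = 0.240383
I_{2,2} = 0.240383 + (0.240383 − 0.240597)/15 = 0.240369

0.2404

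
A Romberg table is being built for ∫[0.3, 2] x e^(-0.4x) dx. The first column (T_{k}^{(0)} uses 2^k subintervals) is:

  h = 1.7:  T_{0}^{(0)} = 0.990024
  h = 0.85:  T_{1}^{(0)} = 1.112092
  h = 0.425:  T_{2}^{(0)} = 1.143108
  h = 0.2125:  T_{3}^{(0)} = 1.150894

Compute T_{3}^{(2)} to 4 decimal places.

1.1535

Richardson extrapolation on the trapezoidal column (denominator 4−1=3):
T_{2}^{(1)} = (4·1.143108 − 1.112092) / 3 = 1.153447
T_{3}^{(1)} = (4·1.150894 − 1.143108) / 3 = 1.153489
T_{3}^{(2)} = (16·1.153489 − 1.153447) / 15 = 1.153492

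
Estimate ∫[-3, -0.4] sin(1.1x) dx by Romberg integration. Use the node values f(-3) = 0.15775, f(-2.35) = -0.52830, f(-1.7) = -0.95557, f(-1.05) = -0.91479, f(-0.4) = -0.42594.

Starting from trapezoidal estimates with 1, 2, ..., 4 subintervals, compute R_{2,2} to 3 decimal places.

-1.720

R_{0,0} (trapezoid, 1 panel, h=2.6000): -0.34865
R_{1,0} (trapezoid, 2 panels, h=1.3000): -1.41656
R_{2,0} (trapezoid, 4 panels, h=0.6500): -1.64629
R_{1,1} = -1.41656 + (-1.41656 − (-0.34865))/3 = -1.77253
R_{2,1} = -1.64629 + (-1.64629 − (-1.41656))/3 = -1.72287
R_{2,2} = -1.72287 + (-1.72287 − (-1.77253))/15 = -1.71956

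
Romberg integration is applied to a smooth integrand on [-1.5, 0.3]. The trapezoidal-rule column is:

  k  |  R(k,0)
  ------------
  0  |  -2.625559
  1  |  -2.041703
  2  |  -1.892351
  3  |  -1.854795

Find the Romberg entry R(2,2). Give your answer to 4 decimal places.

-1.8423

R(1,1) = -2.041703 + (-2.041703 − (-2.625559))/3 = -1.847084
R(2,1) = -1.892351 + (-1.892351 − (-2.041703))/3 = -1.842567
R(2,2) = -1.842567 + (-1.842567 − (-1.847084))/15 = -1.842266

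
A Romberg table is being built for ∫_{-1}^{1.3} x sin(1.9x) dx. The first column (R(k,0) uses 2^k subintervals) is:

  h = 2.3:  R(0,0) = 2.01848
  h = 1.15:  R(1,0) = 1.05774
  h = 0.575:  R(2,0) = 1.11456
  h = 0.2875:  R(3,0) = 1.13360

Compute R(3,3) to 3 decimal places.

R(1,1) = 1.05774 + (1.05774 − 2.01848)/3 = 0.73749
R(2,1) = (4·1.11456 − 1.05774) / 3 = 1.13350
R(3,1) = 1.13360 + (1.13360 − 1.11456)/3 = 1.13995
R(2,2) = 1.13350 + (1.13350 − 0.73749)/15 = 1.15990
R(3,2) = (16·1.13995 − 1.13350) / 15 = 1.14038
R(3,3) = (64·1.14038 − 1.15990) / 63 = 1.14007

1.140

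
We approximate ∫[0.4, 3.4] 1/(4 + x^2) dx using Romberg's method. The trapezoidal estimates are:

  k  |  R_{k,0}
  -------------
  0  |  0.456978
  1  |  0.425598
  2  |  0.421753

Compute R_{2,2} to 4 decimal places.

Richardson extrapolation on the trapezoidal column (denominator 4−1=3):
R_{1,1} = 0.425598 + (0.425598 − 0.456978)/3 = 0.415138
R_{2,1} = (4·0.421753 − 0.425598) / 3 = 0.420471
R_{2,2} = (16·0.420471 − 0.415138) / 15 = 0.420827

0.4208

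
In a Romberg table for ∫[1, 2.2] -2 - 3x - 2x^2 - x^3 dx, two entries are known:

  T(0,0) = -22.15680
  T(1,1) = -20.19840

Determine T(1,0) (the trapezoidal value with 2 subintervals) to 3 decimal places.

From T(1,1) = (4·T(1,0) − T(0,0))/3, solve for T(1,0):
4·T(1,0) = 3·(-20.19840) + (-22.15680) = -82.75200
T(1,0) = -20.68800

-20.688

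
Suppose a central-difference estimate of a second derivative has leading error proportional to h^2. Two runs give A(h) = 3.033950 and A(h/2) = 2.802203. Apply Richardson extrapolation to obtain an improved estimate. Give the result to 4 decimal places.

Extrapolated value = (4·A(h/2) − A(h)) / (4 − 1)
= (4·2.802203 − 3.033950) / 3
= 8.174862 / 3 = 2.724954

2.7250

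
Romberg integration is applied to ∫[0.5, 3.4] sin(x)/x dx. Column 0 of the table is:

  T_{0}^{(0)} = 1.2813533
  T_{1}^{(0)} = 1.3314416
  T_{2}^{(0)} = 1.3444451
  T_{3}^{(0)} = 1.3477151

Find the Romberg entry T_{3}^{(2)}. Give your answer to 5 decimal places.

Richardson extrapolation on the trapezoidal column (denominator 4−1=3):
T_{2}^{(1)} = 1.3444451 + (1.3444451 − 1.3314416)/3 = 1.3487796
T_{3}^{(1)} = 1.3477151 + (1.3477151 − 1.3444451)/3 = 1.3488051
T_{3}^{(2)} = 1.3488051 + (1.3488051 − 1.3487796)/15 = 1.3488068

1.34881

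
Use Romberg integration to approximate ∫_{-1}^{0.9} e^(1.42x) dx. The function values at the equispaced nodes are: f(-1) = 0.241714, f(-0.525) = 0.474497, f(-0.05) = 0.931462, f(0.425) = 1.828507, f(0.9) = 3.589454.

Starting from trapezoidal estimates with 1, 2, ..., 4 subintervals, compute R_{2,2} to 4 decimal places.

R_{0,0} (trapezoid, 1 panel, h=1.9000): 3.639610
R_{1,0} (trapezoid, 2 panels, h=0.9500): 2.704694
R_{2,0} (trapezoid, 4 panels, h=0.4750): 2.446274
R_{1,1} = 2.704694 + (2.704694 − 3.639610)/3 = 2.393055
R_{2,1} = 2.446274 + (2.446274 − 2.704694)/3 = 2.360134
R_{2,2} = 2.360134 + (2.360134 − 2.393055)/15 = 2.357939

2.3579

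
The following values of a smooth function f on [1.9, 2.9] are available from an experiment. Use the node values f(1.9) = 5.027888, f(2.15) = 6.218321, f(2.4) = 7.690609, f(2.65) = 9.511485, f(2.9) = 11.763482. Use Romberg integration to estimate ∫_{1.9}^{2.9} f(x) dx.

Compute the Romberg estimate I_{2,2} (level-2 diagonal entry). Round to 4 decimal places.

7.9242

I_{0,0} (trapezoid, 1 panel, h=1.0000): 8.395685
I_{1,0} (trapezoid, 2 panels, h=0.5000): 8.043147
I_{2,0} (trapezoid, 4 panels, h=0.2500): 7.954025
I_{1,1} = 8.043147 + (8.043147 − 8.395685)/3 = 7.925634
I_{2,1} = 7.954025 + (7.954025 − 8.043147)/3 = 7.924318
I_{2,2} = 7.924318 + (7.924318 − 7.925634)/15 = 7.924230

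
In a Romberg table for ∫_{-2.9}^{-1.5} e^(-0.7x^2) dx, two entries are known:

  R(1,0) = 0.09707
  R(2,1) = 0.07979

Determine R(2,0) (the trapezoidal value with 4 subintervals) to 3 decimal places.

From R(2,1) = (4·R(2,0) − R(1,0))/3, solve for R(2,0):
4·R(2,0) = 3·0.07979 + 0.09707 = 0.33644
R(2,0) = 0.08411

0.084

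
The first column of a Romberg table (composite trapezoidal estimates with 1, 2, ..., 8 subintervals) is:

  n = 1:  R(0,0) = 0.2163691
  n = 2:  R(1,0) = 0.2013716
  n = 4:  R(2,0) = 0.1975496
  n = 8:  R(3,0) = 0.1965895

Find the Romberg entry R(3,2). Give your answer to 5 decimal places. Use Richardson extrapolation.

0.19627

Richardson extrapolation on the trapezoidal column (denominator 4−1=3):
R(2,1) = (4·0.1975496 − 0.2013716) / 3 = 0.1962756
R(3,1) = (4·0.1965895 − 0.1975496) / 3 = 0.1962695
R(3,2) = 0.1962695 + (0.1962695 − 0.1962756)/15 = 0.1962691
(Column j=1 coincides with Simpson's rule on the same nodes.)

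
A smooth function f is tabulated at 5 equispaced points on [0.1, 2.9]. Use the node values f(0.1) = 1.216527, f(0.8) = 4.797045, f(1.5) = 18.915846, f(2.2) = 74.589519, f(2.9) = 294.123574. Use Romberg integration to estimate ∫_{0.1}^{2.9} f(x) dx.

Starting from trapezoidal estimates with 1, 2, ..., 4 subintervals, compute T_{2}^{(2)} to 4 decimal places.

150.4142

T_{0}^{(0)} (trapezoid, 1 panel, h=2.8000): 413.476141
T_{1}^{(0)} (trapezoid, 2 panels, h=1.4000): 233.220255
T_{2}^{(0)} (trapezoid, 4 panels, h=0.7000): 172.180722
T_{1}^{(1)} = 233.220255 + (233.220255 − 413.476141)/3 = 173.134960
T_{2}^{(1)} = 172.180722 + (172.180722 − 233.220255)/3 = 151.834211
T_{2}^{(2)} = 151.834211 + (151.834211 − 173.134960)/15 = 150.414161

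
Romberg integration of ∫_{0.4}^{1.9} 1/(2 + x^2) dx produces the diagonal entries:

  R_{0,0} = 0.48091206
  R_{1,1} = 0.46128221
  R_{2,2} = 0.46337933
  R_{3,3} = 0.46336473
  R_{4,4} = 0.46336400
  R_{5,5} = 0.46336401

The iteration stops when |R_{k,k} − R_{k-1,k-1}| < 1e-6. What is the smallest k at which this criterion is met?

k = 4

|R_{1,1} − R_{0,0}| = 0.01962985 ≥ 1e-6
|R_{2,2} − R_{1,1}| = 0.00209712 ≥ 1e-6
|R_{3,3} − R_{2,2}| = 0.00001460 ≥ 1e-6
|R_{4,4} − R_{3,3}| = 0.00000073 < 1e-6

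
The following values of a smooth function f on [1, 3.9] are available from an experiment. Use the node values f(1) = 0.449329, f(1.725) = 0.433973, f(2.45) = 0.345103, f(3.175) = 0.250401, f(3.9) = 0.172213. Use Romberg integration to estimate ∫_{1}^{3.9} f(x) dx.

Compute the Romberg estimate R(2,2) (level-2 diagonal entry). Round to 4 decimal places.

0.9793

R(0,0) (trapezoid, 1 panel, h=2.9000): 0.901236
R(1,0) (trapezoid, 2 panels, h=1.4500): 0.951017
R(2,0) (trapezoid, 4 panels, h=0.7250): 0.971680
R(1,1) = 0.951017 + (0.951017 − 0.901236)/3 = 0.967611
R(2,1) = 0.971680 + (0.971680 − 0.951017)/3 = 0.978568
R(2,2) = 0.978568 + (0.978568 − 0.967611)/15 = 0.979298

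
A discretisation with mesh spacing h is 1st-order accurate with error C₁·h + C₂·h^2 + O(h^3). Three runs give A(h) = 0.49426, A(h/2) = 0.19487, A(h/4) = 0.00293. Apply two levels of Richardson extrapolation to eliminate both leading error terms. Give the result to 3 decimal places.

-0.217

First eliminate the h term (factor 2^1 = 2):
  B₁ = (2·0.19487 − 0.49426)/1 = -0.10452
  B₂ = (2·0.00293 − 0.19487)/1 = -0.18901
Then eliminate the h^2 term (factor 2^2 = 4):
  (4·(-0.18901) − (-0.10452))/3 = -0.21717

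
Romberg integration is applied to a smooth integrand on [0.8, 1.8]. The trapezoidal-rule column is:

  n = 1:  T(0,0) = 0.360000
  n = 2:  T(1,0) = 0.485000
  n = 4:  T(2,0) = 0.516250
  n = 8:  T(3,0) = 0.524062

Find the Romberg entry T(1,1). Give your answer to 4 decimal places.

T(1,1) = (4·0.485000 − 0.360000) / 3 = 0.526667

0.5267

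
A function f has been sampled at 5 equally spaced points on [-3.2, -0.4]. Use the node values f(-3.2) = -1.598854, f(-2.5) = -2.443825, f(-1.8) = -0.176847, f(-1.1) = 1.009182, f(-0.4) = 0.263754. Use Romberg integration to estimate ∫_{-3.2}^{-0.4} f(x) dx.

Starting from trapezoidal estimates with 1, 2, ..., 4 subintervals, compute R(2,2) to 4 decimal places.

R(0,0) (trapezoid, 1 panel, h=2.8000): -1.869140
R(1,0) (trapezoid, 2 panels, h=1.4000): -1.182156
R(2,0) (trapezoid, 4 panels, h=0.7000): -1.595328
R(1,1) = -1.182156 + (-1.182156 − (-1.869140))/3 = -0.953161
R(2,1) = -1.595328 + (-1.595328 − (-1.182156))/3 = -1.733052
R(2,2) = -1.733052 + (-1.733052 − (-0.953161))/15 = -1.785045

-1.7850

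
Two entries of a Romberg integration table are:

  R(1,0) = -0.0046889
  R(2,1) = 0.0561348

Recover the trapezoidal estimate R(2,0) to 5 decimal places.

0.04093

From R(2,1) = (4·R(2,0) − R(1,0))/3, solve for R(2,0):
4·R(2,0) = 3·0.0561348 + (-0.0046889) = 0.1637155
R(2,0) = 0.0409289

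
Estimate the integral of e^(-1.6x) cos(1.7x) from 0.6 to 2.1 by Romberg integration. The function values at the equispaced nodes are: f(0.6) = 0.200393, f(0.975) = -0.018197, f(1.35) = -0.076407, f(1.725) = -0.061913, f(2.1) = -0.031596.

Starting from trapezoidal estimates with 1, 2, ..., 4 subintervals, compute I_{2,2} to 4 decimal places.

I_{0,0} (trapezoid, 1 panel, h=1.5000): 0.126598
I_{1,0} (trapezoid, 2 panels, h=0.7500): 0.005994
I_{2,0} (trapezoid, 4 panels, h=0.3750): -0.027044
I_{1,1} = 0.005994 + (0.005994 − 0.126598)/3 = -0.034207
I_{2,1} = -0.027044 + (-0.027044 − 0.005994)/3 = -0.038057
I_{2,2} = -0.038057 + (-0.038057 − (-0.034207))/15 = -0.038314

-0.0383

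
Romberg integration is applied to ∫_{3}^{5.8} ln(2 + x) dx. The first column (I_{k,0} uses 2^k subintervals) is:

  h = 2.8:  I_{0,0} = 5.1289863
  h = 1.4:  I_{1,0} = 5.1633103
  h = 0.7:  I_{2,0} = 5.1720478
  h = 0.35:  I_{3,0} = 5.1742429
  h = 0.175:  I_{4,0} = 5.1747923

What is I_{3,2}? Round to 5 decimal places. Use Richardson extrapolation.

5.17498

Richardson extrapolation on the trapezoidal column (denominator 4−1=3):
I_{2,1} = (4·5.1720478 − 5.1633103) / 3 = 5.1749603
I_{3,1} = 5.1742429 + (5.1742429 − 5.1720478)/3 = 5.1749746
I_{3,2} = (16·5.1749746 − 5.1749603) / 15 = 5.1749756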